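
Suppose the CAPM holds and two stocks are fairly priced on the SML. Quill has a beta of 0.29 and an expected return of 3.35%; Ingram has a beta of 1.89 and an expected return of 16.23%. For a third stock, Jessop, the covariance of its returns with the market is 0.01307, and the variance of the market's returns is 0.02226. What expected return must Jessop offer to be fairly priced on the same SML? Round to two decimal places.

MRP = (16.23% − 3.35%) / (1.89 − 0.29) = 8.0500%
R_f = 3.35% − 0.29 × 8.0500% = 1.0155%
β_Jessop = Cov / Var(R_m) = 0.01307 / 0.02226 = 0.5872
E(R_Jessop) = R_f + β × MRP = 1.0155% + 0.5872 × 8.0500% = 5.74%

5.74%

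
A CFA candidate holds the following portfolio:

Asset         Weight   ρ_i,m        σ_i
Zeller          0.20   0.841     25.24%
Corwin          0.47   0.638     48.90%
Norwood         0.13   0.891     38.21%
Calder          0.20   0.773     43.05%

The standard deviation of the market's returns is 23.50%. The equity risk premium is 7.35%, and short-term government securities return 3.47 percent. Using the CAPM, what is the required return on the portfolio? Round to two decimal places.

β_Zeller = 0.841 × 25.24% / 23.50% = 0.9033
β_Corwin = 0.638 × 48.90% / 23.50% = 1.3276
β_Norwood = 0.891 × 38.21% / 23.50% = 1.4487
β_Calder = 0.773 × 43.05% / 23.50% = 1.4161
β_P = Σ w_i β_i = 0.20×0.9033 + 0.47×1.3276 + 0.13×1.4487 + 0.20×1.4161 = 1.2762
E(R_P) = R_f + β_P × MRP = 3.47% + 1.2762 × 7.35% = 12.85%

12.85%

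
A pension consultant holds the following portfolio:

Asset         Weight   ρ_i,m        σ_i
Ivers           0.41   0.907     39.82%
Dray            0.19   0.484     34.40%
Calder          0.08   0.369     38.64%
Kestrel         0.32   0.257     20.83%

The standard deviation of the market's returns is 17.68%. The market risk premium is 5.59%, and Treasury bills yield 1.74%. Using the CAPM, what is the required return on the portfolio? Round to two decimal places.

8.32%

β_Ivers = 0.907 × 39.82% / 17.68% = 2.0428
β_Dray = 0.484 × 34.40% / 17.68% = 0.9417
β_Calder = 0.369 × 38.64% / 17.68% = 0.8065
β_Kestrel = 0.257 × 20.83% / 17.68% = 0.3028
β_P = Σ w_i β_i = 0.41×2.0428 + 0.19×0.9417 + 0.08×0.8065 + 0.32×0.3028 = 1.1779
E(R_P) = R_f + β_P × MRP = 1.74% + 1.1779 × 5.59% = 8.32%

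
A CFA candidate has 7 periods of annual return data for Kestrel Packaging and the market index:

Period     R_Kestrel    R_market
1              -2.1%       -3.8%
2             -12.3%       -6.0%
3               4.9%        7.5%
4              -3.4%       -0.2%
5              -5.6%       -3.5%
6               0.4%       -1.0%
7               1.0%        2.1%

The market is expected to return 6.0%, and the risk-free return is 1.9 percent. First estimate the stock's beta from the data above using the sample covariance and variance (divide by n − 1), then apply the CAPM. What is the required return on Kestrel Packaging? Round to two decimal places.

Mean R_i = (-2.1 − 12.3 + 4.9 − 3.4 − 5.6 + 0.4 + 1.0) / 7 = -2.4429%
Mean R_m = (-3.8 − 6.0 + 7.5 − 0.2 − 3.5 − 1.0 + 2.1) / 7 = -0.7000%
Σ(R_i − R̄_i)(R_m − R̄_m) = 128.5400  ⇒  Cov = 128.5400 / 6 = 21.4233
Σ(R_m − R̄_m)² = 120.9600  ⇒  Var(R_m) = 120.9600 / 6 = 20.1600
β = Cov / Var(R_m) = 21.4233 / 20.1600 = 1.0627
MRP = 6.0% − 1.9% = 4.10%
E(R) = R_f + β × MRP = 1.9% + 1.0627 × 4.1% = 6.26%

6.26%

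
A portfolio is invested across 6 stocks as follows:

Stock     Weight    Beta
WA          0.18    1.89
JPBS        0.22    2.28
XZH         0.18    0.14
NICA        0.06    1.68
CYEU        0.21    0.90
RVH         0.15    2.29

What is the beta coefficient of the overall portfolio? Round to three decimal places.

1.500

β_P = Σ w_i β_i = 0.18×1.89 + 0.22×2.28 + 0.18×0.14 + 0.06×1.68 + 0.21×0.90 + 0.15×2.29 = 1.5003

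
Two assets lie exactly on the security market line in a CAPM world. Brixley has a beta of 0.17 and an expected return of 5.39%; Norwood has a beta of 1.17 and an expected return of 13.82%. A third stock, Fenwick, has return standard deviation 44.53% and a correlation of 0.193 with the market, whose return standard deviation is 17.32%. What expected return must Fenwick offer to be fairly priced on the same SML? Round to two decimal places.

MRP = (13.82% − 5.39%) / (1.17 − 0.17) = 8.4300%
R_f = 5.39% − 0.17 × 8.4300% = 3.9569%
β_Fenwick = ρ·σ_i/σ_m = 0.193 × 44.53 / 17.32 = 0.4962
E(R_Fenwick) = R_f + β × MRP = 3.9569% + 0.4962 × 8.4300% = 8.14%

8.14%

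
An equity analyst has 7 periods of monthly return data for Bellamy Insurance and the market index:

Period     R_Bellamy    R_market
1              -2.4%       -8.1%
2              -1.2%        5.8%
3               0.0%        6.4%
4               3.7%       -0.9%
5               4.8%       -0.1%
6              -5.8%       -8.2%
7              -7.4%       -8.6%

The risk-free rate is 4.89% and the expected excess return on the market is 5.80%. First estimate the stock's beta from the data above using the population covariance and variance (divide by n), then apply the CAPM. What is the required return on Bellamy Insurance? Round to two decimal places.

7.24%

Mean R_i = (-2.4 − 1.2 + 0.0 + 3.7 + 4.8 − 5.8 − 7.4) / 7 = -1.1857%
Mean R_m = (-8.1 + 5.8 + 6.4 − 0.9 − 0.1 − 8.2 − 8.6) / 7 = -1.9571%
Σ(R_i − R̄_i)(R_m − R̄_m) = 103.6257  ⇒  Cov = 103.6257 / 7 = 14.8037
Σ(R_m − R̄_m)² = 255.4171  ⇒  Var(R_m) = 255.4171 / 7 = 36.4882
β = Cov / Var(R_m) = 14.8037 / 36.4882 = 0.4057
E(R) = R_f + β × MRP = 4.89% + 0.4057 × 5.80% = 7.24%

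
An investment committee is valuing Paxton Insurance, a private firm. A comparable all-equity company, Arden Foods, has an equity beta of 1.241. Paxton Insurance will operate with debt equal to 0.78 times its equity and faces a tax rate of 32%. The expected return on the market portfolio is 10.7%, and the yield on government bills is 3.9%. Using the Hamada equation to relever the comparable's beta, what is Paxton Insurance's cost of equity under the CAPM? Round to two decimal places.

β_L = β_U × [1 + (1 − t)(D/E)] = 1.241 × [1 + (1 − 0.32) × 0.78]
    = 1.241 × [1 + 0.68 × 0.78] = 1.241 × 1.5304 = 1.8992
MRP = 10.7% − 3.9% = 6.80%
E(R) = R_f + β_L × MRP = 3.9% + 1.8992 × 6.8% = 16.81%

16.81%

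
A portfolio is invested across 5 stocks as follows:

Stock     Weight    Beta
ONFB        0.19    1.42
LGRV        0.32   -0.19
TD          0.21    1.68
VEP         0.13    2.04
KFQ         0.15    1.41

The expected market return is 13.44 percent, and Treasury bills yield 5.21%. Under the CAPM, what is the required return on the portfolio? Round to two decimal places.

13.76%

β_P = Σ w_i β_i = 0.19×1.42 + 0.32×-0.19 + 0.21×1.68 + 0.13×2.04 + 0.15×1.41 = 1.0385
MRP = 13.44% − 5.21% = 8.23%
E(R_P) = R_f + β_P × MRP = 5.21% + 1.0385 × 8.23% = 13.76%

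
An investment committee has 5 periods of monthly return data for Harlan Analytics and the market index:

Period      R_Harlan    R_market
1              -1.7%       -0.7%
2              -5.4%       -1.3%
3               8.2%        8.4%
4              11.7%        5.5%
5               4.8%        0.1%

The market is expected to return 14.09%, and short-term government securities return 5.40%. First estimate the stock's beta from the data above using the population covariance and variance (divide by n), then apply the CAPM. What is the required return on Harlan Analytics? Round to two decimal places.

Mean R_i = (-1.7 − 5.4 + 8.2 + 11.7 + 4.8) / 5 = 3.5200%
Mean R_m = (-0.7 − 1.3 + 8.4 + 5.5 + 0.1) / 5 = 2.4000%
Σ(R_i − R̄_i)(R_m − R̄_m) = 99.6800  ⇒  Cov = 99.6800 / 5 = 19.9360
Σ(R_m − R̄_m)² = 74.2000  ⇒  Var(R_m) = 74.2000 / 5 = 14.8400
β = Cov / Var(R_m) = 19.9360 / 14.8400 = 1.3434
MRP = 14.09% − 5.40% = 8.69%
E(R) = R_f + β × MRP = 5.40% + 1.3434 × 8.69% = 17.07%

17.07%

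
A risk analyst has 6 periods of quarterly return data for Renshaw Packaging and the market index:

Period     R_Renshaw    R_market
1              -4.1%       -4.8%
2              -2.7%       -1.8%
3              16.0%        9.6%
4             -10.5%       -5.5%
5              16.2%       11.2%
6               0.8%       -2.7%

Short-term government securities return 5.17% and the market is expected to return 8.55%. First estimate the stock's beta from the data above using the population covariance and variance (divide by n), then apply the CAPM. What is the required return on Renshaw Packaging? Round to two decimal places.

Mean R_i = (-4.1 − 2.7 + 16.0 − 10.5 + 16.2 + 0.8) / 6 = 2.6167%
Mean R_m = (-4.8 − 1.8 + 9.6 − 5.5 + 11.2 − 2.7) / 6 = 1.0000%
Σ(R_i − R̄_i)(R_m − R̄_m) = 399.4700  ⇒  Cov = 399.4700 / 6 = 66.5783
Σ(R_m − R̄_m)² = 275.4200  ⇒  Var(R_m) = 275.4200 / 6 = 45.9033
β = Cov / Var(R_m) = 66.5783 / 45.9033 = 1.4504
MRP = 8.55% − 5.17% = 3.38%
E(R) = R_f + β × MRP = 5.17% + 1.4504 × 3.38% = 10.07%

10.07%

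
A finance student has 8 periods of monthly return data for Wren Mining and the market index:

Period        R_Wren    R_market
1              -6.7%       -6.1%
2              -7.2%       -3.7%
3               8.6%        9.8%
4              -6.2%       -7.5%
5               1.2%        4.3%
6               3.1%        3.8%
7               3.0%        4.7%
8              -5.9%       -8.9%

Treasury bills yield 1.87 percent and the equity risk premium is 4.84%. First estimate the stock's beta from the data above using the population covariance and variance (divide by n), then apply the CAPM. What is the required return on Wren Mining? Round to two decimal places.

Mean R_i = (-6.7 − 7.2 + 8.6 − 6.2 + 1.2 + 3.1 + 3.0 − 5.9) / 8 = -1.2625%
Mean R_m = (-6.1 − 3.7 + 9.8 − 7.5 + 4.3 + 3.8 + 4.7 − 8.9) / 8 = -0.4500%
Σ(R_i − R̄_i)(R_m − R̄_m) = 277.2950  ⇒  Cov = 277.2950 / 8 = 34.6619
Σ(R_m − R̄_m)² = 335.8000  ⇒  Var(R_m) = 335.8000 / 8 = 41.9750
β = Cov / Var(R_m) = 34.6619 / 41.9750 = 0.8258
E(R) = R_f + β × MRP = 1.87% + 0.8258 × 4.84% = 5.87%

5.87%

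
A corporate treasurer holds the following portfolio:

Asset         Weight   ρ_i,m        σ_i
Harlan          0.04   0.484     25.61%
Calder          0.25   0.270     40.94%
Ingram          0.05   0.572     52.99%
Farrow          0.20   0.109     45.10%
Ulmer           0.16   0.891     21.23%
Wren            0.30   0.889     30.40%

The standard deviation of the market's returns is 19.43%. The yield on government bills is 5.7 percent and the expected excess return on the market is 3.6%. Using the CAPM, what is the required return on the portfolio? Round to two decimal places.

8.83%

β_Harlan = 0.484 × 25.61% / 19.43% = 0.6379
β_Calder = 0.270 × 40.94% / 19.43% = 0.5689
β_Ingram = 0.572 × 52.99% / 19.43% = 1.5600
β_Farrow = 0.109 × 45.10% / 19.43% = 0.2530
β_Ulmer = 0.891 × 21.23% / 19.43% = 0.9735
β_Wren = 0.889 × 30.40% / 19.43% = 1.3909
β_P = Σ w_i β_i = 0.04×0.6379 + 0.25×0.5689 + 0.05×1.5600 + 0.20×0.2530 + 0.16×0.9735 + 0.30×1.3909 = 0.8694
E(R_P) = R_f + β_P × MRP = 5.7% + 0.8694 × 3.6% = 8.83%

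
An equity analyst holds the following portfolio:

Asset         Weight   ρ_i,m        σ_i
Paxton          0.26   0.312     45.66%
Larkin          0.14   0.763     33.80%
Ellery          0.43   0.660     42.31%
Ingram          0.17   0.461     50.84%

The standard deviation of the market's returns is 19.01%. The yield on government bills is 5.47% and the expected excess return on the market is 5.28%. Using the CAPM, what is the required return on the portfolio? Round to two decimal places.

β_Paxton = 0.312 × 45.66% / 19.01% = 0.7494
β_Larkin = 0.763 × 33.80% / 19.01% = 1.3566
β_Ellery = 0.660 × 42.31% / 19.01% = 1.4689
β_Ingram = 0.461 × 50.84% / 19.01% = 1.2329
β_P = Σ w_i β_i = 0.26×0.7494 + 0.14×1.3566 + 0.43×1.4689 + 0.17×1.2329 = 1.2260
E(R_P) = R_f + β_P × MRP = 5.47% + 1.2260 × 5.28% = 11.94%

11.94%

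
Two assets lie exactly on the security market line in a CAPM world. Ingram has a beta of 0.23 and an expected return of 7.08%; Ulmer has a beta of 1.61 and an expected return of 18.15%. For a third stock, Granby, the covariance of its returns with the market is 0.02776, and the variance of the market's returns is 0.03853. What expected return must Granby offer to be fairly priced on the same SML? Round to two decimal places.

11.01%

MRP = (18.15% − 7.08%) / (1.61 − 0.23) = 8.0217%
R_f = 7.08% − 0.23 × 8.0217% = 5.2350%
β_Granby = Cov / Var(R_m) = 0.02776 / 0.03853 = 0.7205
E(R_Granby) = R_f + β × MRP = 5.2350% + 0.7205 × 8.0217% = 11.01%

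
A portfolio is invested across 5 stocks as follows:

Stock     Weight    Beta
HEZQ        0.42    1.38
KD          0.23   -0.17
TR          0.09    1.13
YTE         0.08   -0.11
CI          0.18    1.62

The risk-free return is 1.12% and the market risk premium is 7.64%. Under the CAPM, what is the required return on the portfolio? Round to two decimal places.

8.19%

β_P = Σ w_i β_i = 0.42×1.38 + 0.23×-0.17 + 0.09×1.13 + 0.08×-0.11 + 0.18×1.62 = 0.9250
E(R_P) = R_f + β_P × MRP = 1.12% + 0.9250 × 7.64% = 8.19%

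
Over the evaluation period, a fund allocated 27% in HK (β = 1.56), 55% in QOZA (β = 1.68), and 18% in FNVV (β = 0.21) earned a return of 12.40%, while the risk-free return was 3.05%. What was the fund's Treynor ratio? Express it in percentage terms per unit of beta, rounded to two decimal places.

β_P = 0.27×1.56 + 0.55×1.68 + 0.18×0.21 = 1.3830
Treynor = (R_P − R_f) / β_P = (12.40% − 3.05%) / 1.3830 = 9.35% / 1.3830 = 6.76%

6.76%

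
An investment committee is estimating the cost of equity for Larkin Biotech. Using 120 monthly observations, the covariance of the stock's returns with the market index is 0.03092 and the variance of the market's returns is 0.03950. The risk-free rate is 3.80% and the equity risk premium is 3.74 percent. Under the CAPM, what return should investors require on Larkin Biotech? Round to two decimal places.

6.73%

β = Cov(R_i, R_m) / Var(R_m) = 0.03092 / 0.03950 = 0.7828
E(R) = R_f + β × MRP = 3.80% + 0.7828 × 3.74% = 6.73%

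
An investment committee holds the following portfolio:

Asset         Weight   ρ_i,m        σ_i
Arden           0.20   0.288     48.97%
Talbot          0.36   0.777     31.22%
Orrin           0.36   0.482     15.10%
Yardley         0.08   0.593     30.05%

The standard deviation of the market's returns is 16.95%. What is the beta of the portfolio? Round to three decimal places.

0.920

β_Arden = 0.288 × 48.97% / 16.95% = 0.8321
β_Talbot = 0.777 × 31.22% / 16.95% = 1.4311
β_Orrin = 0.482 × 15.10% / 16.95% = 0.4294
β_Yardley = 0.593 × 30.05% / 16.95% = 1.0513
β_P = Σ w_i β_i = 0.20×0.8321 + 0.36×1.4311 + 0.36×0.4294 + 0.08×1.0513 = 0.9203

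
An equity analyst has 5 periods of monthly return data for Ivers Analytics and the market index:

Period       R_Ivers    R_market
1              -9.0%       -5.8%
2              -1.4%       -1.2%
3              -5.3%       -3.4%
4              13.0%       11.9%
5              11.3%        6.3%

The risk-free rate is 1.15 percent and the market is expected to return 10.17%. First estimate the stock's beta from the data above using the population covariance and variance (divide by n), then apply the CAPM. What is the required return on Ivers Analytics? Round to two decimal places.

Mean R_i = (-9.0 − 1.4 − 5.3 + 13.0 + 11.3) / 5 = 1.7200%
Mean R_m = (-5.8 − 1.2 − 3.4 + 11.9 + 6.3) / 5 = 1.5600%
Σ(R_i − R̄_i)(R_m − R̄_m) = 284.3740  ⇒  Cov = 284.3740 / 5 = 56.8748
Σ(R_m − R̄_m)² = 215.7720  ⇒  Var(R_m) = 215.7720 / 5 = 43.1544
β = Cov / Var(R_m) = 56.8748 / 43.1544 = 1.3179
MRP = 10.17% − 1.15% = 9.02%
E(R) = R_f + β × MRP = 1.15% + 1.3179 × 9.02% = 13.04%

13.04%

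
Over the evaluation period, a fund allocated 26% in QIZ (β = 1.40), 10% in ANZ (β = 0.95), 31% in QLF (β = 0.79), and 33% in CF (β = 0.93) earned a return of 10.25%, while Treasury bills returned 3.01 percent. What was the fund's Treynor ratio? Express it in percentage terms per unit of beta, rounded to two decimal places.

7.16%

β_P = 0.26×1.40 + 0.10×0.95 + 0.31×0.79 + 0.33×0.93 = 1.0108
Treynor = (R_P − R_f) / β_P = (10.25% − 3.01%) / 1.0108 = 7.24% / 1.0108 = 7.16%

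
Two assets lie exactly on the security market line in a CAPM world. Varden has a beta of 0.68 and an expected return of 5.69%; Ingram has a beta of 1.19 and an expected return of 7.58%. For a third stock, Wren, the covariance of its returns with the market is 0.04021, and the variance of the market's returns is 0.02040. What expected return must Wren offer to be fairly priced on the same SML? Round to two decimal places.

MRP = (7.58% − 5.69%) / (1.19 − 0.68) = 3.7059%
R_f = 5.69% − 0.68 × 3.7059% = 3.1700%
β_Wren = Cov / Var(R_m) = 0.04021 / 0.02040 = 1.9711
E(R_Wren) = R_f + β × MRP = 3.1700% + 1.9711 × 3.7059% = 10.47%

10.47%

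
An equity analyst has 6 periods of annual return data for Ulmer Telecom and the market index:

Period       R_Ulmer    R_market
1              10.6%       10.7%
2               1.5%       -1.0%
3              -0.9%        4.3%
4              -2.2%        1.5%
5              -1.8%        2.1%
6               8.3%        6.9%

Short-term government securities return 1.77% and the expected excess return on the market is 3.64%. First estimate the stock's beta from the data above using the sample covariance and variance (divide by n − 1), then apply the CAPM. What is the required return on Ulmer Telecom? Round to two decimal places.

Mean R_i = (10.6 + 1.5 − 0.9 − 2.2 − 1.8 + 8.3) / 6 = 2.5833%
Mean R_m = (10.7 − 1.0 + 4.3 + 1.5 + 2.1 + 6.9) / 6 = 4.0833%
Σ(R_i − R̄_i)(R_m − R̄_m) = 94.9483  ⇒  Cov = 94.9483 / 5 = 18.9897
Σ(R_m − R̄_m)² = 88.2083  ⇒  Var(R_m) = 88.2083 / 5 = 17.6417
β = Cov / Var(R_m) = 18.9897 / 17.6417 = 1.0764
E(R) = R_f + β × MRP = 1.77% + 1.0764 × 3.64% = 5.69%

5.69%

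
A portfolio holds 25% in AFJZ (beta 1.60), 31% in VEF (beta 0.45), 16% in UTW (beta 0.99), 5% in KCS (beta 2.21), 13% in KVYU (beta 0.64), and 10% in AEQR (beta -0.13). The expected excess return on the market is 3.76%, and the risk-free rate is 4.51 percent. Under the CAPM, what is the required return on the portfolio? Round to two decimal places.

β_P = Σ w_i β_i = 0.25×1.60 + 0.31×0.45 + 0.16×0.99 + 0.05×2.21 + 0.13×0.64 + 0.10×-0.13 = 0.8786
E(R_P) = R_f + β_P × MRP = 4.51% + 0.8786 × 3.76% = 7.81%

7.81%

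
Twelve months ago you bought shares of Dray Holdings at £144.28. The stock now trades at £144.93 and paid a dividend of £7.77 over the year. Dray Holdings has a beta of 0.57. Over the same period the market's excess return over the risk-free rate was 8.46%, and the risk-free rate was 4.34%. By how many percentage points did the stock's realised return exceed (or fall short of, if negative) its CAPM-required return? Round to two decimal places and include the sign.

-3.33%

Realised HPR = (P1 + D1 − P0) / P0 = (144.93 + 7.77 − 144.28) / 144.28 = 8.42 / 144.28 = 5.8359%
CAPM required = R_f + β·MRP = 4.34% + 0.57 × 8.46% = 9.1622%
α = realised − required = 5.8359% − 9.1622% = -3.33%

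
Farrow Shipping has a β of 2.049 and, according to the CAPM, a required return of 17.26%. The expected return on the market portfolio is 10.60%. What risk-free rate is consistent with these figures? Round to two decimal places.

4.25%

E(R) = R_f + β(E(R_m) − R_f) = R_f(1 − β) + β·E(R_m)
17.26% = R_f × (1 − 2.049) + 2.049 × 10.60%
17.26% = R_f × -1.049 + 21.71940%
R_f = (17.26% − 21.71940%) / -1.049 = 4.25%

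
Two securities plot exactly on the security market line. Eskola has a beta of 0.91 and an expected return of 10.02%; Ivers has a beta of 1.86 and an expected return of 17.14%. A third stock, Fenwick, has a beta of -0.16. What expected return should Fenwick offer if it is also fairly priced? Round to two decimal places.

2.00%

MRP (SML slope) = (17.14% − 10.02%) / (1.86 − 0.91) = 7.12% / 0.95 = 7.4947%
R_f (intercept) = 10.02% − 0.91 × 7.4947% = 3.1998%
E(R_Fenwick) = R_f + β × MRP = 3.1998% + -0.16 × 7.4947% = 2.00%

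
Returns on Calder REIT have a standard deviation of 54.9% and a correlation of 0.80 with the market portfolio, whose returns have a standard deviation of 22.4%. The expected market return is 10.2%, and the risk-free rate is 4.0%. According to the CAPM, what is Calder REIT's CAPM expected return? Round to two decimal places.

β = ρ × σ_i / σ_m = 0.80 × 54.9% / 22.4% = 1.9607
MRP = 10.2% − 4.0% = 6.20%
E(R) = 4.0% + 1.9607 × 6.2% = 16.16%

16.16%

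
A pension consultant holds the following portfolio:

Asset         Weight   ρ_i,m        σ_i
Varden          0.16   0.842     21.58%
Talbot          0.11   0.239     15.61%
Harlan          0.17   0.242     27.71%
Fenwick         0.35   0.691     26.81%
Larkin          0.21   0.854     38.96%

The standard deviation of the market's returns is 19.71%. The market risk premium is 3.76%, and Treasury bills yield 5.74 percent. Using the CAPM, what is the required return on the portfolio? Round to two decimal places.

β_Varden = 0.842 × 21.58% / 19.71% = 0.9219
β_Talbot = 0.239 × 15.61% / 19.71% = 0.1893
β_Harlan = 0.242 × 27.71% / 19.71% = 0.3402
β_Fenwick = 0.691 × 26.81% / 19.71% = 0.9399
β_Larkin = 0.854 × 38.96% / 19.71% = 1.6881
β_P = Σ w_i β_i = 0.16×0.9219 + 0.11×0.1893 + 0.17×0.3402 + 0.35×0.9399 + 0.21×1.6881 = 0.9096
E(R_P) = R_f + β_P × MRP = 5.74% + 0.9096 × 3.76% = 9.16%

9.16%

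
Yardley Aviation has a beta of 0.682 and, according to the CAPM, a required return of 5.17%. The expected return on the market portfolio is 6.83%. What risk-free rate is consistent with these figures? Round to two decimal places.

E(R) = R_f + β(E(R_m) − R_f) = R_f(1 − β) + β·E(R_m)
5.17% = R_f × (1 − 0.682) + 0.682 × 6.83%
5.17% = R_f × 0.318 + 4.65806%
R_f = (5.17% − 4.65806%) / 0.318 = 1.61%

1.61%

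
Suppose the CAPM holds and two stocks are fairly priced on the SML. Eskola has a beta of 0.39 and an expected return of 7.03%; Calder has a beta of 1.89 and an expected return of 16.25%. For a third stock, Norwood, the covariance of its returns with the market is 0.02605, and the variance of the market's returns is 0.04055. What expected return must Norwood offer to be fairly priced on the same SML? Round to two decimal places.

MRP = (16.25% − 7.03%) / (1.89 − 0.39) = 6.1467%
R_f = 7.03% − 0.39 × 6.1467% = 4.6328%
β_Norwood = Cov / Var(R_m) = 0.02605 / 0.04055 = 0.6424
E(R_Norwood) = R_f + β × MRP = 4.6328% + 0.6424 × 6.1467% = 8.58%

8.58%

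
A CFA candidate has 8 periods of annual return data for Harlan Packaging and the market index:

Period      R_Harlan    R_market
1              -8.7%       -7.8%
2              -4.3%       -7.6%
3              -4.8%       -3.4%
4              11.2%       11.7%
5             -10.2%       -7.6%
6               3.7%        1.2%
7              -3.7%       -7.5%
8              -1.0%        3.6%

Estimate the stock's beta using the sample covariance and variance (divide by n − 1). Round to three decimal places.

Mean R_i = (-8.7 − 4.3 − 4.8 + 11.2 − 10.2 + 3.7 − 3.7 − 1.0) / 8 = -2.2250%
Mean R_m = (-7.8 − 7.6 − 3.4 + 11.7 − 7.6 + 1.2 − 7.5 + 3.6) / 8 = -2.1750%
Σ(R_i − R̄_i)(R_m − R̄_m) = 315.2950  ⇒  Cov = 315.2950 / 7 = 45.0421
Σ(R_m − R̄_m)² = 357.6150  ⇒  Var(R_m) = 357.6150 / 7 = 51.0879
β = Cov / Var(R_m) = 45.0421 / 51.0879 = 0.8817

0.882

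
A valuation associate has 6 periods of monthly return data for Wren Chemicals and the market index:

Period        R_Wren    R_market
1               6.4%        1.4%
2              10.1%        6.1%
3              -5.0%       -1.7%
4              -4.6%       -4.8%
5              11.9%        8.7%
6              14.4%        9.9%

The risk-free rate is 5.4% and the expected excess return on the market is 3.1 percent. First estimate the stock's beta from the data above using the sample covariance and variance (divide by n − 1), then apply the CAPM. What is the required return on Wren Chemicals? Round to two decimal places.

9.64%

Mean R_i = (6.4 + 10.1 − 5.0 − 4.6 + 11.9 + 14.4) / 6 = 5.5333%
Mean R_m = (1.4 + 6.1 − 1.7 − 4.8 + 8.7 + 9.9) / 6 = 3.2667%
Σ(R_i − R̄_i)(R_m − R̄_m) = 238.7867  ⇒  Cov = 238.7867 / 5 = 47.7573
Σ(R_m − R̄_m)² = 174.7733  ⇒  Var(R_m) = 174.7733 / 5 = 34.9547
β = Cov / Var(R_m) = 47.7573 / 34.9547 = 1.3663
E(R) = R_f + β × MRP = 5.4% + 1.3663 × 3.1% = 9.64%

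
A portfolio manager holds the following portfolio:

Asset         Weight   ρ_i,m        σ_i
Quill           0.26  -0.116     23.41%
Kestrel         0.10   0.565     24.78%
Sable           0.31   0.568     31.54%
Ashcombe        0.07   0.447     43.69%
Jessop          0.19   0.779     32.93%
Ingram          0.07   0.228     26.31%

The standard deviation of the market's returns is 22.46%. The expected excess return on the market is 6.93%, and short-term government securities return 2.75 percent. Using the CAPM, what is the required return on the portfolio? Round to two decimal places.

6.73%

β_Quill = -0.116 × 23.41% / 22.46% = -0.1209
β_Kestrel = 0.565 × 24.78% / 22.46% = 0.6234
β_Sable = 0.568 × 31.54% / 22.46% = 0.7976
β_Ashcombe = 0.447 × 43.69% / 22.46% = 0.8695
β_Jessop = 0.779 × 32.93% / 22.46% = 1.1421
β_Ingram = 0.228 × 26.31% / 22.46% = 0.2671
β_P = Σ w_i β_i = 0.26×-0.1209 + 0.10×0.6234 + 0.31×0.7976 + 0.07×0.8695 + 0.19×1.1421 + 0.07×0.2671 = 0.5747
E(R_P) = R_f + β_P × MRP = 2.75% + 0.5747 × 6.93% = 6.73%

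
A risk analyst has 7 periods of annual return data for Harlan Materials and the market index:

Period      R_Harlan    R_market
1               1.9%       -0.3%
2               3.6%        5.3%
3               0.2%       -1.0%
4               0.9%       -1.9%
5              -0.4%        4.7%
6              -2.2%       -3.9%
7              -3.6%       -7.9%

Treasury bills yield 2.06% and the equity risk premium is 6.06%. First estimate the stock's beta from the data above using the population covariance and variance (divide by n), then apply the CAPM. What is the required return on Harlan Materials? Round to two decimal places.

4.51%

Mean R_i = (1.9 + 3.6 + 0.2 + 0.9 − 0.4 − 2.2 − 3.6) / 7 = 0.0571%
Mean R_m = (-0.3 + 5.3 − 1.0 − 1.9 + 4.7 − 3.9 − 7.9) / 7 = -0.7143%
Σ(R_i − R̄_i)(R_m − R̄_m) = 52.0257  ⇒  Cov = 52.0257 / 7 = 7.4322
Σ(R_m − R̄_m)² = 128.9286  ⇒  Var(R_m) = 128.9286 / 7 = 18.4184
β = Cov / Var(R_m) = 7.4322 / 18.4184 = 0.4035
E(R) = R_f + β × MRP = 2.06% + 0.4035 × 6.06% = 4.51%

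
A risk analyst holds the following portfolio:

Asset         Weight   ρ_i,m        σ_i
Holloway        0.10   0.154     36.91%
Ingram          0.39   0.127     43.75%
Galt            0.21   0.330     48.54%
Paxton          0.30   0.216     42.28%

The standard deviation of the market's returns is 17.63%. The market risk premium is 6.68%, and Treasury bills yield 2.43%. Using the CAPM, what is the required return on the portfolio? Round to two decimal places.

β_Holloway = 0.154 × 36.91% / 17.63% = 0.3224
β_Ingram = 0.127 × 43.75% / 17.63% = 0.3152
β_Galt = 0.330 × 48.54% / 17.63% = 0.9086
β_Paxton = 0.216 × 42.28% / 17.63% = 0.5180
β_P = Σ w_i β_i = 0.10×0.3224 + 0.39×0.3152 + 0.21×0.9086 + 0.30×0.5180 = 0.5014
E(R_P) = R_f + β_P × MRP = 2.43% + 0.5014 × 6.68% = 5.78%

5.78%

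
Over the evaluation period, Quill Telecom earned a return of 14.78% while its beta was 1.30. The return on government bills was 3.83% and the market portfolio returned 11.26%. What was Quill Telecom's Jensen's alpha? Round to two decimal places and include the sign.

+1.29%

Market excess return = 11.26% − 3.83% = 7.43%
CAPM benchmark = R_f + β(R_m − R_f) = 3.83% + 1.30 × 7.43% = 13.4890%
α = actual − benchmark = 14.78% − 13.4890% = +1.29%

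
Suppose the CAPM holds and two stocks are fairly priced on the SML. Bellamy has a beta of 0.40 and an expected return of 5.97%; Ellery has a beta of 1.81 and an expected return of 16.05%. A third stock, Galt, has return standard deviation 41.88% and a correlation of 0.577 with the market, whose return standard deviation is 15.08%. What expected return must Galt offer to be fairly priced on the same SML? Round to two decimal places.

MRP = (16.05% − 5.97%) / (1.81 − 0.40) = 7.1489%
R_f = 5.97% − 0.40 × 7.1489% = 3.1104%
β_Galt = ρ·σ_i/σ_m = 0.577 × 41.88 / 15.08 = 1.6024
E(R_Galt) = R_f + β × MRP = 3.1104% + 1.6024 × 7.1489% = 14.57%

14.57%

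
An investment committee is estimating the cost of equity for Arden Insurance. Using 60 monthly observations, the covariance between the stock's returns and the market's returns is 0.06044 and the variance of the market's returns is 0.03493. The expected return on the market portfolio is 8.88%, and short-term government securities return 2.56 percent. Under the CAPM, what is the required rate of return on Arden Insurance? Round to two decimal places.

β = Cov(R_i, R_m) / Var(R_m) = 0.06044 / 0.03493 = 1.7303
MRP = 8.88% − 2.56% = 6.32%
E(R) = R_f + β × MRP = 2.56% + 1.7303 × 6.32% = 13.50%

13.50%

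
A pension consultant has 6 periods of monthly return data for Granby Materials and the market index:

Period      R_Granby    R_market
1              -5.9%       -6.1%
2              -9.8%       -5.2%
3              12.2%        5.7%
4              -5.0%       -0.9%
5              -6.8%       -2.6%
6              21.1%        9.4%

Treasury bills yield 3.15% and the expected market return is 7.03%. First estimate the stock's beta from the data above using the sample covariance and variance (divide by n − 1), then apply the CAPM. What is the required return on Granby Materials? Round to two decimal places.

10.74%

Mean R_i = (-5.9 − 9.8 + 12.2 − 5.0 − 6.8 + 21.1) / 6 = 0.9667%
Mean R_m = (-6.1 − 5.2 + 5.7 − 0.9 − 2.6 + 9.4) / 6 = 0.0500%
Σ(R_i − R̄_i)(R_m − R̄_m) = 376.7200  ⇒  Cov = 376.7200 / 5 = 75.3440
Σ(R_m − R̄_m)² = 192.6550  ⇒  Var(R_m) = 192.6550 / 5 = 38.5310
β = Cov / Var(R_m) = 75.3440 / 38.5310 = 1.9554
MRP = 7.03% − 3.15% = 3.88%
E(R) = R_f + β × MRP = 3.15% + 1.9554 × 3.88% = 10.74%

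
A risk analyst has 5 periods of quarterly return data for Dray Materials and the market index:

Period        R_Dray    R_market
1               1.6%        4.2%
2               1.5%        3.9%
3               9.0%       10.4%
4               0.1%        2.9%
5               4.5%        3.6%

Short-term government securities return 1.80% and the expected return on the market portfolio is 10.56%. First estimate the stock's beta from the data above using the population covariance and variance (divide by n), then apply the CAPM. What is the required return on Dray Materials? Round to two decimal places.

Mean R_i = (1.6 + 1.5 + 9.0 + 0.1 + 4.5) / 5 = 3.3400%
Mean R_m = (4.2 + 3.9 + 10.4 + 2.9 + 3.6) / 5 = 5.0000%
Σ(R_i − R̄_i)(R_m − R̄_m) = 39.1600  ⇒  Cov = 39.1600 / 5 = 7.8320
Σ(R_m − R̄_m)² = 37.3800  ⇒  Var(R_m) = 37.3800 / 5 = 7.4760
β = Cov / Var(R_m) = 7.8320 / 7.4760 = 1.0476
MRP = 10.56% − 1.80% = 8.76%
E(R) = R_f + β × MRP = 1.80% + 1.0476 × 8.76% = 10.98%

10.98%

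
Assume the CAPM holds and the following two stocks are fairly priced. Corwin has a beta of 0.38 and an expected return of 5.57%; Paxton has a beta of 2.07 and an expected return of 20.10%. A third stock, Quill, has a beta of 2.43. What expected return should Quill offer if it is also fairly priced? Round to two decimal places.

MRP (SML slope) = (20.10% − 5.57%) / (2.07 − 0.38) = 14.53% / 1.69 = 8.5976%
R_f (intercept) = 5.57% − 0.38 × 8.5976% = 2.3029%
E(R_Quill) = R_f + β × MRP = 2.3029% + 2.43 × 8.5976% = 23.20%

23.20%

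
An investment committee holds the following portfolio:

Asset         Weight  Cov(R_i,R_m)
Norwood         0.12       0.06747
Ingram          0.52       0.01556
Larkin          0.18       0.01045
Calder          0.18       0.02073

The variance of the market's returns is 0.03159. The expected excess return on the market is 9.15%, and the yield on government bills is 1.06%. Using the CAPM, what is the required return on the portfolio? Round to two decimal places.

7.37%

β_Norwood = 0.06747 / 0.03159 = 2.1358
β_Ingram = 0.01556 / 0.03159 = 0.4926
β_Larkin = 0.01045 / 0.03159 = 0.3308
β_Calder = 0.02073 / 0.03159 = 0.6562
β_P = Σ w_i β_i = 0.12×2.1358 + 0.52×0.4926 + 0.18×0.3308 + 0.18×0.6562 = 0.6901
E(R_P) = R_f + β_P × MRP = 1.06% + 0.6901 × 9.15% = 7.37%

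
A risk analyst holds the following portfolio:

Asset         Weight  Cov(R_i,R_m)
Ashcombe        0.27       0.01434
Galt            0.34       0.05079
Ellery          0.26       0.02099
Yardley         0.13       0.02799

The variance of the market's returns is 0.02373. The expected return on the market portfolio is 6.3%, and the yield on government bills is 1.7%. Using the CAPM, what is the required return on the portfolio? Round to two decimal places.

7.56%

β_Ashcombe = 0.01434 / 0.02373 = 0.6043
β_Galt = 0.05079 / 0.02373 = 2.1403
β_Ellery = 0.02099 / 0.02373 = 0.8845
β_Yardley = 0.02799 / 0.02373 = 1.1795
β_P = Σ w_i β_i = 0.27×0.6043 + 0.34×2.1403 + 0.26×0.8845 + 0.13×1.1795 = 1.2742
MRP = 6.3% − 1.7% = 4.60%
E(R_P) = R_f + β_P × MRP = 1.7% + 1.2742 × 4.6% = 7.56%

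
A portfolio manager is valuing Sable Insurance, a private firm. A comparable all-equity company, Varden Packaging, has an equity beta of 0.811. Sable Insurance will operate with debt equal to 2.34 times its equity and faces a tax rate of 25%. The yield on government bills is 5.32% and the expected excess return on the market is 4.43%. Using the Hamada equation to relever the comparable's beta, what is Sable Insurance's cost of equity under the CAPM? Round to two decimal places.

15.22%

β_L = β_U × [1 + (1 − t)(D/E)] = 0.811 × [1 + (1 − 0.25) × 2.34]
    = 0.811 × [1 + 0.75 × 2.34] = 0.811 × 2.7550 = 2.2343
E(R) = R_f + β_L × MRP = 5.32% + 2.2343 × 4.43% = 15.22%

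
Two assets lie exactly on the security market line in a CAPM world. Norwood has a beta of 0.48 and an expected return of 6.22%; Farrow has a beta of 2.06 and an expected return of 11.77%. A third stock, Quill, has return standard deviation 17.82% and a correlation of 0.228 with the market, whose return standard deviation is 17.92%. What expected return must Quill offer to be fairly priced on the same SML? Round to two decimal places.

MRP = (11.77% − 6.22%) / (2.06 − 0.48) = 3.5127%
R_f = 6.22% − 0.48 × 3.5127% = 4.5339%
β_Quill = ρ·σ_i/σ_m = 0.228 × 17.82 / 17.92 = 0.2267
E(R_Quill) = R_f + β × MRP = 4.5339% + 0.2267 × 3.5127% = 5.33%

5.33%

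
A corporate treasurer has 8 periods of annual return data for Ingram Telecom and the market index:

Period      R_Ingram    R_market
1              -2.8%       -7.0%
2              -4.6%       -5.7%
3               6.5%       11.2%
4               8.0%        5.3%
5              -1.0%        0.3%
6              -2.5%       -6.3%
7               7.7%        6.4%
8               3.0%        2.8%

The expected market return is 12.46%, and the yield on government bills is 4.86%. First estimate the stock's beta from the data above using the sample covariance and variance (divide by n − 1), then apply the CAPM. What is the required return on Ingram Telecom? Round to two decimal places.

Mean R_i = (-2.8 − 4.6 + 6.5 + 8.0 − 1.0 − 2.5 + 7.7 + 3.0) / 8 = 1.7875%
Mean R_m = (-7.0 − 5.7 + 11.2 + 5.3 + 0.3 − 6.3 + 6.4 + 2.8) / 8 = 0.8750%
Σ(R_i − R̄_i)(R_m − R̄_m) = 221.6375  ⇒  Cov = 221.6375 / 7 = 31.6625
Σ(R_m − R̄_m)² = 317.4750  ⇒  Var(R_m) = 317.4750 / 7 = 45.3536
β = Cov / Var(R_m) = 31.6625 / 45.3536 = 0.6981
MRP = 12.46% − 4.86% = 7.60%
E(R) = R_f + β × MRP = 4.86% + 0.6981 × 7.60% = 10.17%

10.17%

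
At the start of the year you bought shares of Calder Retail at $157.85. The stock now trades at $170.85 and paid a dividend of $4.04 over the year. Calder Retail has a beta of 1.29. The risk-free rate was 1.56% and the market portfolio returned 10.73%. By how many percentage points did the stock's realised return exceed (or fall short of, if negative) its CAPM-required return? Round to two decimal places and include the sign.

Realised HPR = (P1 + D1 − P0) / P0 = (170.85 + 4.04 − 157.85) / 157.85 = 17.04 / 157.85 = 10.7951%
MRP = 10.73% − 1.56% = 9.17%
CAPM required = R_f + β·MRP = 1.56% + 1.29 × 9.17% = 13.3893%
α = realised − required = 10.7951% − 13.3893% = -2.59%

-2.59%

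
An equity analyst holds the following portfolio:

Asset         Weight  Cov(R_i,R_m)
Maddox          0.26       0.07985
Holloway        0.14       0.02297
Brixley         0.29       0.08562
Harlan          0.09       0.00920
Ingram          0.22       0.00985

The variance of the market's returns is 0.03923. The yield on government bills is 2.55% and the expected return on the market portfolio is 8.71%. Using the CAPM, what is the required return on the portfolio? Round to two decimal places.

β_Maddox = 0.07985 / 0.03923 = 2.0354
β_Holloway = 0.02297 / 0.03923 = 0.5855
β_Brixley = 0.08562 / 0.03923 = 2.1825
β_Harlan = 0.00920 / 0.03923 = 0.2345
β_Ingram = 0.00985 / 0.03923 = 0.2511
β_P = Σ w_i β_i = 0.26×2.0354 + 0.14×0.5855 + 0.29×2.1825 + 0.09×0.2345 + 0.22×0.2511 = 1.3204
MRP = 8.71% − 2.55% = 6.16%
E(R_P) = R_f + β_P × MRP = 2.55% + 1.3204 × 6.16% = 10.68%

10.68%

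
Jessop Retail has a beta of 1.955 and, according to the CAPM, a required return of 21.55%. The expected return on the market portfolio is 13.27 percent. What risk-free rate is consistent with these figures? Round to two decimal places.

4.60%

E(R) = R_f + β(E(R_m) − R_f) = R_f(1 − β) + β·E(R_m)
21.55% = R_f × (1 − 1.955) + 1.955 × 13.27%
21.55% = R_f × -0.955 + 25.94285%
R_f = (21.55% − 25.94285%) / -0.955 = 4.60%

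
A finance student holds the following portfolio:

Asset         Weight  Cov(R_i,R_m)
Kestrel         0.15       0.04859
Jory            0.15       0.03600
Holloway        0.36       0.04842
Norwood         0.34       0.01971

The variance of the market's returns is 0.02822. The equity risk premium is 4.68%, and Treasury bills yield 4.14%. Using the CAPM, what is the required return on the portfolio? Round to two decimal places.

10.25%

β_Kestrel = 0.04859 / 0.02822 = 1.7218
β_Jory = 0.03600 / 0.02822 = 1.2757
β_Holloway = 0.04842 / 0.02822 = 1.7158
β_Norwood = 0.01971 / 0.02822 = 0.6984
β_P = Σ w_i β_i = 0.15×1.7218 + 0.15×1.2757 + 0.36×1.7158 + 0.34×0.6984 = 1.3048
E(R_P) = R_f + β_P × MRP = 4.14% + 1.3048 × 4.68% = 10.25%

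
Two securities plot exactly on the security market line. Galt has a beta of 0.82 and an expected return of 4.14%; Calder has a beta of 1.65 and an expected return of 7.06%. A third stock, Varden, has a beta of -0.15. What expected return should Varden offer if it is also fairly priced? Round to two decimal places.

0.73%

MRP (SML slope) = (7.06% − 4.14%) / (1.65 − 0.82) = 2.92% / 0.83 = 3.5181%
R_f (intercept) = 4.14% − 0.82 × 3.5181% = 1.2552%
E(R_Varden) = R_f + β × MRP = 1.2552% + -0.15 × 3.5181% = 0.73%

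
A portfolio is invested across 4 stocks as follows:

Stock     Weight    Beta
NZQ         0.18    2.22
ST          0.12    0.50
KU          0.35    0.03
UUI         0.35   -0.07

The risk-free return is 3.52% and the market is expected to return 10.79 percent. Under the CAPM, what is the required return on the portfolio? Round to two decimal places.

6.76%

β_P = Σ w_i β_i = 0.18×2.22 + 0.12×0.50 + 0.35×0.03 + 0.35×-0.07 = 0.4456
MRP = 10.79% − 3.52% = 7.27%
E(R_P) = R_f + β_P × MRP = 3.52% + 0.4456 × 7.27% = 6.76%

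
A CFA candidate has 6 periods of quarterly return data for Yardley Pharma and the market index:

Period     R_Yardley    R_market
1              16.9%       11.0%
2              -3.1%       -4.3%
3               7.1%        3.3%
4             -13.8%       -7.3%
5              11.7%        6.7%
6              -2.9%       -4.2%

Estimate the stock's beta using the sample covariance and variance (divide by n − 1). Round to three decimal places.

Mean R_i = (16.9 − 3.1 + 7.1 − 13.8 + 11.7 − 2.9) / 6 = 2.6500%
Mean R_m = (11.0 − 4.3 + 3.3 − 7.3 + 6.7 − 4.2) / 6 = 0.8667%
Σ(R_i − R̄_i)(R_m − R̄_m) = 400.1900  ⇒  Cov = 400.1900 / 5 = 80.0380
Σ(R_m − R̄_m)² = 261.6933  ⇒  Var(R_m) = 261.6933 / 5 = 52.3387
β = Cov / Var(R_m) = 80.0380 / 52.3387 = 1.5292

1.529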